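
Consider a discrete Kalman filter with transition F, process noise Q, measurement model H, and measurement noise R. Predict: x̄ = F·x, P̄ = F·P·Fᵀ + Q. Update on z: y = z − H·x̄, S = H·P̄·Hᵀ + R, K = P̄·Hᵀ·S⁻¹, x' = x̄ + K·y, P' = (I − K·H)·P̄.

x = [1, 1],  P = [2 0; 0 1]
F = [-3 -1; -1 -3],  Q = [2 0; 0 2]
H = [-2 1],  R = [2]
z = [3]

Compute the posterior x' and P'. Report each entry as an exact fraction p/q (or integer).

x̄ = F·x = [-4, -4]
P̄ = F·P·Fᵀ + Q = [21 9; 9 13]
y = z − H·x̄ = [-1]
S = H·P̄·Hᵀ + R = [63]
K = P̄·Hᵀ·S⁻¹ = [-11/21; -5/63]
x' = x̄ + K·y = [-73/21, -247/63]
P' = (I − K·H)·P̄ = [26/7 134/21; 134/21 794/63]

x' = [-73/21, -247/63]
P' = [26/7 134/21; 134/21 794/63]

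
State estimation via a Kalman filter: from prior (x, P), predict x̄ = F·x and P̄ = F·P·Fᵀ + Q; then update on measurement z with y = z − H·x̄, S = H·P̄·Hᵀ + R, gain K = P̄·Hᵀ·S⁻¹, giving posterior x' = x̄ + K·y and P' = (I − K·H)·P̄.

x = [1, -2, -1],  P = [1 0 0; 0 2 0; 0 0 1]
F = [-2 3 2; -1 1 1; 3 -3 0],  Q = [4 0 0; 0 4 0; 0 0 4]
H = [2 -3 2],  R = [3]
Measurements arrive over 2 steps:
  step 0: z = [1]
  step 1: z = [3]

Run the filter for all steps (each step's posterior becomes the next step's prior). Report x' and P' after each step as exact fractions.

step 0: x' = [-988/115, -262/115, 666/115], P' = [3126/115 754/115 -2022/115; 754/115 436/115 -133/115; -2022/115 -133/115 1884/115]
step 1: x' = [1373/821, -1216/50081, -16205/50081], P' = [81781/821 27875/821 -40717/821; 27875/821 672592/50081 -718823/50081; -40717/821 -718823/50081 1447459/50081]

step 0: x̄ = F·x = [-10, -4, 9]
step 0: P̄ = F·P·Fᵀ + Q = [30 10 -24; 10 8 -9; -24 -9 31]
step 0: y = z − H·x̄ = [-9]
step 0: S = H·P̄·Hᵀ + R = [115]
step 0: K = P̄·Hᵀ·S⁻¹ = [-18/115; -22/115; 41/115]
step 0: x' = x̄ + K·y = [-988/115, -262/115, 666/115]
step 0: P' = (I − K·H)·P̄ = [3126/115 754/115 -2022/115; 754/115 436/115 -133/115; -2022/115 -133/115 1884/115]
step 1: x̄ = F·x = [2522/115, 1392/115, -2178/115]
step 1: P̄ = F·P·Fᵀ + Q = [29956/115 14981/115 -22704/115; 14981/115 8176/115 -11829/115; -22704/115 -11829/115 18946/115]
step 1: y = z − H·x̄ = [3833/115]
step 1: S = H·P̄·Hᵀ + R = [50081/115]
step 1: K = P̄·Hᵀ·S⁻¹ = [-499/821; -18224/50081; 27971/50081]
step 1: x' = x̄ + K·y = [1373/821, -1216/50081, -16205/50081]
step 1: P' = (I − K·H)·P̄ = [81781/821 27875/821 -40717/821; 27875/821 672592/50081 -718823/50081; -40717/821 -718823/50081 1447459/50081]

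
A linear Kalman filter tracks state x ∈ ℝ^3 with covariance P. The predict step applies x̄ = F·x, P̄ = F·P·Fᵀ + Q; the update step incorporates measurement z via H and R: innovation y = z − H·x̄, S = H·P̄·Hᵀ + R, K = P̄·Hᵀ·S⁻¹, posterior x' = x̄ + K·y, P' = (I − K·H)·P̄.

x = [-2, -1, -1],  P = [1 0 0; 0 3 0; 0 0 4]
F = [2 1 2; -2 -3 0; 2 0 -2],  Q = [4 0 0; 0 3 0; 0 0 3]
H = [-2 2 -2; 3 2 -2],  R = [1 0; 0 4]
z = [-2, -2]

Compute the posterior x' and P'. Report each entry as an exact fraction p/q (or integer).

x̄ = F·x = [-7, 7, -2]
P̄ = F·P·Fᵀ + Q = [27 -13 -12; -13 34 -4; -12 -4 23]
y = z − H·x̄ = [-34, 1]
S = H·P̄·Hᵀ + R = [377 96; 96 495]
K = P̄·Hᵀ·S⁻¹ = [-11768/59133 35159/177399; 15646/59133 4157/177399; -30/857 -150/857]
x' = x̄ + K·y = [-6298/177399, -349942/177399, -844/857]
P' = (I − K·H)·P̄ = [35188/177399 -6062/177399 -114/857; -6062/177399 1090081/177399 5182/857; -114/857 5182/857 5311/857]

x' = [-6298/177399, -349942/177399, -844/857]
P' = [35188/177399 -6062/177399 -114/857; -6062/177399 1090081/177399 5182/857; -114/857 5182/857 5311/857]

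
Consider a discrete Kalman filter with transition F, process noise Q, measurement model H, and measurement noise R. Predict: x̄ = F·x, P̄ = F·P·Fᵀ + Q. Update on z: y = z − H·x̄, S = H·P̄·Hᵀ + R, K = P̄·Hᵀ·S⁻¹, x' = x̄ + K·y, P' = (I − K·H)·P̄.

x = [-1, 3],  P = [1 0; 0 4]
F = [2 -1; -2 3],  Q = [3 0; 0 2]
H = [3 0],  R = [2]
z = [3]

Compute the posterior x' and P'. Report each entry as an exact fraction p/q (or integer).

x' = [89/101, 247/101]
P' = [22/101 -32/101; -32/101 1938/101]

x̄ = F·x = [-5, 11]
P̄ = F·P·Fᵀ + Q = [11 -16; -16 42]
y = z − H·x̄ = [18]
S = H·P̄·Hᵀ + R = [101]
K = P̄·Hᵀ·S⁻¹ = [33/101; -48/101]
x' = x̄ + K·y = [89/101, 247/101]
P' = (I − K·H)·P̄ = [22/101 -32/101; -32/101 1938/101]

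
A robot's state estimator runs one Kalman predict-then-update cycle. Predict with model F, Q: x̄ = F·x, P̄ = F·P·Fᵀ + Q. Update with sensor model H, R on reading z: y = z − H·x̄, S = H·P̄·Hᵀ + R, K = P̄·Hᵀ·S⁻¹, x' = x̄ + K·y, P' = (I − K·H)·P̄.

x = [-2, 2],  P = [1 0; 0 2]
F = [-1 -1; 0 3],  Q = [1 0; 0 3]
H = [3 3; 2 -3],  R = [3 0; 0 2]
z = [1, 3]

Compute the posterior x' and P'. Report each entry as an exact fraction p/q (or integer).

x' = [3494/3957, -541/1319]
P' = [728/3957 -4/1319; -4/1319 174/1319]

x̄ = F·x = [0, 6]
P̄ = F·P·Fᵀ + Q = [4 -6; -6 21]
y = z − H·x̄ = [-17, 21]
S = H·P̄·Hᵀ + R = [120 -147; -147 279]
K = P̄·Hᵀ·S⁻¹ = [716/3957 746/3957; 170/1319 -265/1319]
x' = x̄ + K·y = [3494/3957, -541/1319]
P' = (I − K·H)·P̄ = [728/3957 -4/1319; -4/1319 174/1319]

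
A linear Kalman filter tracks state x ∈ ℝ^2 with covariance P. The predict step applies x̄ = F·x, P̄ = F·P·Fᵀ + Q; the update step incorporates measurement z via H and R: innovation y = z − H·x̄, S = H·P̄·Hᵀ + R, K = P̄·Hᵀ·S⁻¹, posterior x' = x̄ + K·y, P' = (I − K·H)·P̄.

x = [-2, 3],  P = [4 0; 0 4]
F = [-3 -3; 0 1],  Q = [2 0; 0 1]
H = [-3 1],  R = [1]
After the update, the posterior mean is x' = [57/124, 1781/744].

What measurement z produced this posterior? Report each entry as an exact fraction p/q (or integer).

z = [1]

x̄ = F·x = [-3, 3]
P̄ = F·P·Fᵀ + Q = [74 -12; -12 5]
S = H·P̄·Hᵀ + R = [744]
K = P̄·Hᵀ·S⁻¹ = [-39/124; 41/744]
x' − x̄ = [429/124, -451/744] = K·y
y = (KᵀK)⁻¹·Kᵀ·(x' − x̄) = [-11]
z = y + H·x̄ = [-11] + [12] = [1]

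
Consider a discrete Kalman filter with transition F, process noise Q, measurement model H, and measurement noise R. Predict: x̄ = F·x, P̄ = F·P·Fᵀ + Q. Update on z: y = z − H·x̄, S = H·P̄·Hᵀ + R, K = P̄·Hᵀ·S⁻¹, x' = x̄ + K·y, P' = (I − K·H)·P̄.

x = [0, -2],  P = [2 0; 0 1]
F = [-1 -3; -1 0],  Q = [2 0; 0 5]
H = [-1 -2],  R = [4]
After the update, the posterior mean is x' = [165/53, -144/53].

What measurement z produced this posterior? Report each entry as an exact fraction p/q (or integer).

x̄ = F·x = [6, 0]
P̄ = F·P·Fᵀ + Q = [13 2; 2 7]
S = H·P̄·Hᵀ + R = [53]
K = P̄·Hᵀ·S⁻¹ = [-17/53; -16/53]
x' − x̄ = [-153/53, -144/53] = K·y
y = (KᵀK)⁻¹·Kᵀ·(x' − x̄) = [9]
z = y + H·x̄ = [9] + [-6] = [3]

z = [3]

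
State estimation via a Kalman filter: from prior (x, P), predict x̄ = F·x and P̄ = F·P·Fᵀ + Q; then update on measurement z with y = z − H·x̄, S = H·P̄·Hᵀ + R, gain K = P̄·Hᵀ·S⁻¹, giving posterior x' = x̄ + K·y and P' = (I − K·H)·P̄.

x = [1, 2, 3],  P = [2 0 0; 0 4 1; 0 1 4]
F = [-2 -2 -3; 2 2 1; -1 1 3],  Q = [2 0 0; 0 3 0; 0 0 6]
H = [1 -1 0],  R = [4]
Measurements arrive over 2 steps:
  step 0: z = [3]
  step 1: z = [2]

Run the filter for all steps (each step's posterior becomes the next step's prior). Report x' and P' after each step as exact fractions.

step 0: x̄ = F·x = [-15, 9, 10]
step 0: P̄ = F·P·Fᵀ + Q = [74 -44 -49; -44 35 23; -49 23 54]
step 0: y = z − H·x̄ = [27]
step 0: S = H·P̄·Hᵀ + R = [201]
step 0: K = P̄·Hᵀ·S⁻¹ = [118/201; -79/201; -24/67]
step 0: x' = x̄ + K·y = [57/67, -108/67, 22/67]
step 0: P' = (I − K·H)·P̄ = [950/201 478/201 -451/67; 478/201 794/201 -355/67; -451/67 -355/67 1890/67]
step 1: x̄ = F·x = [36/67, -80/67, -99/67]
step 1: P̄ = F·P·Fᵀ + Q = [11072/67 -2822/67 -12358/67; -2822/67 2467/67 826/67; -12358/67 826/67 54752/201]
step 1: y = z − H·x̄ = [18/67]
step 1: S = H·P̄·Hᵀ + R = [19451/67]
step 1: K = P̄·Hᵀ·S⁻¹ = [13894/19451; -5289/19451; -13184/19451]
step 1: x' = x̄ + K·y = [14184/19451, -24646/19451, -32283/19451]
step 1: P' = (I − K·H)·P̄ = [333108/19451 277532/19451 -853686/19451; 277532/19451 298688/19451 -800950/19451; -853686/19451 -800950/19451 8112352/58353]

step 0: x' = [57/67, -108/67, 22/67], P' = [950/201 478/201 -451/67; 478/201 794/201 -355/67; -451/67 -355/67 1890/67]
step 1: x' = [14184/19451, -24646/19451, -32283/19451], P' = [333108/19451 277532/19451 -853686/19451; 277532/19451 298688/19451 -800950/19451; -853686/19451 -800950/19451 8112352/58353]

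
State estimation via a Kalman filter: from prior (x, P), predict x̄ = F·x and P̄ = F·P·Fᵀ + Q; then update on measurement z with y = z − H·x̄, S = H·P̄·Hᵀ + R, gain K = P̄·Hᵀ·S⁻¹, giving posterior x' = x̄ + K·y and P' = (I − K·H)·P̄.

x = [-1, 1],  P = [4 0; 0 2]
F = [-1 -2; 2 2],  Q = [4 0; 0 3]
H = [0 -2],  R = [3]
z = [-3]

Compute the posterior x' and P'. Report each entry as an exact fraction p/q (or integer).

x̄ = F·x = [-1, 0]
P̄ = F·P·Fᵀ + Q = [16 -16; -16 27]
y = z − H·x̄ = [-3]
S = H·P̄·Hᵀ + R = [111]
K = P̄·Hᵀ·S⁻¹ = [32/111; -18/37]
x' = x̄ + K·y = [-69/37, 54/37]
P' = (I − K·H)·P̄ = [752/111 -16/37; -16/37 27/37]

x' = [-69/37, 54/37]
P' = [752/111 -16/37; -16/37 27/37]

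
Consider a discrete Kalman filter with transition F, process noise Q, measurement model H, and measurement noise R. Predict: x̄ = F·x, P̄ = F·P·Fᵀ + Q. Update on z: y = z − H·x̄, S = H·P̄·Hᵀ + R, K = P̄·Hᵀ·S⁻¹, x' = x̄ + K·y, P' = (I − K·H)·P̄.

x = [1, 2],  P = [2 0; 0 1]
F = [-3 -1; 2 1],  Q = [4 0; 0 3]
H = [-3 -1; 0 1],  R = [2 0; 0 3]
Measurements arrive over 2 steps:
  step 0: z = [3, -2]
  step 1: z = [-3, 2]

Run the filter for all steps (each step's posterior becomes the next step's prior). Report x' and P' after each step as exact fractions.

step 0: x̄ = F·x = [-5, 4]
step 0: P̄ = F·P·Fᵀ + Q = [23 -13; -13 12]
step 0: y = z − H·x̄ = [-8, -6]
step 0: S = H·P̄·Hᵀ + R = [143 27; 27 15]
step 0: K = P̄·Hᵀ·S⁻¹ = [-163/472 -347/1416; 27/472 329/472]
step 0: x' = x̄ + K·y = [-181/236, -151/236]
step 0: P' = (I − K·H)·P̄ = [673/1416 -347/472; -347/472 987/472]
step 1: x̄ = F·x = [347/118, -513/236]
step 1: P̄ = F·P·Fᵀ + Q = [703/118 -299/236; -299/236 5737/1416]
step 1: y = z − H·x̄ = [861/236, 985/236]
step 1: S = H·P̄·Hᵀ + R = [73729/1416 -355/1416; -355/1416 9985/1416]
step 1: K = P̄·Hᵀ·S⁻¹ = [-33252/103963 -99306/519815; -213/103963 298628/519815]
step 1: x' = x̄ + K·y = [101513/103963, 22514/103963]
step 1: P' = (I − K·H)·P̄ = [210146/519815 -297918/519815; -297918/519815 895884/519815]

step 0: x' = [-181/236, -151/236], P' = [673/1416 -347/472; -347/472 987/472]
step 1: x' = [101513/103963, 22514/103963], P' = [210146/519815 -297918/519815; -297918/519815 895884/519815]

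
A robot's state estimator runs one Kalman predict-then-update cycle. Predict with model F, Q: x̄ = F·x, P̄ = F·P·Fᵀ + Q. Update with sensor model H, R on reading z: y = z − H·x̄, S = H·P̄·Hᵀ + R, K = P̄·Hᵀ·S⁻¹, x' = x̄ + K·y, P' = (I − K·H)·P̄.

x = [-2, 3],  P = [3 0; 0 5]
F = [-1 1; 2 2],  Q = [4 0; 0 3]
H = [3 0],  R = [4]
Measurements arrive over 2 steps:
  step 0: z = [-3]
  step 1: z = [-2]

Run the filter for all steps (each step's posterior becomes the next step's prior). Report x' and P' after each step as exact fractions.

step 0: x' = [-11/14, 1/14], P' = [3/7 1/7; 1/7 236/7]
step 1: x' = [-1566/2413, -9838/2413], P' = [1060/2413 1864/2413; 1864/2413 60343/2413]

step 0: x̄ = F·x = [5, 2]
step 0: P̄ = F·P·Fᵀ + Q = [12 4; 4 35]
step 0: y = z − H·x̄ = [-18]
step 0: S = H·P̄·Hᵀ + R = [112]
step 0: K = P̄·Hᵀ·S⁻¹ = [9/28; 3/28]
step 0: x' = x̄ + K·y = [-11/14, 1/14]
step 0: P' = (I − K·H)·P̄ = [3/7 1/7; 1/7 236/7]
step 1: x̄ = F·x = [6/7, -10/7]
step 1: P̄ = F·P·Fᵀ + Q = [265/7 466/7; 466/7 985/7]
step 1: y = z − H·x̄ = [-32/7]
step 1: S = H·P̄·Hᵀ + R = [2413/7]
step 1: K = P̄·Hᵀ·S⁻¹ = [795/2413; 1398/2413]
step 1: x' = x̄ + K·y = [-1566/2413, -9838/2413]
step 1: P' = (I − K·H)·P̄ = [1060/2413 1864/2413; 1864/2413 60343/2413]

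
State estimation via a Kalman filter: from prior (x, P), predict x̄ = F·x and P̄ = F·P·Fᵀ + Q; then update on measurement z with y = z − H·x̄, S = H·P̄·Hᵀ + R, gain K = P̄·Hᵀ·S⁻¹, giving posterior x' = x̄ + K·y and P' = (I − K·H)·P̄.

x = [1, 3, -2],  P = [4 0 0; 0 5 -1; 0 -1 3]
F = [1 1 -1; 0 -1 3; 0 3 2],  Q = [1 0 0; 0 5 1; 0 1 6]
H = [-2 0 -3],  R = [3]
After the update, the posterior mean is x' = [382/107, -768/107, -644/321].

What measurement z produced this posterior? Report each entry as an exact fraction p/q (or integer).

z = [-1]

x̄ = F·x = [6, -9, 5]
P̄ = F·P·Fᵀ + Q = [15 -18 10; -18 43 -3; 10 -3 51]
S = H·P̄·Hᵀ + R = [642]
K = P̄·Hᵀ·S⁻¹ = [-10/107; 15/214; -173/642]
x' − x̄ = [-260/107, 195/107, -2249/321] = K·y
y = (KᵀK)⁻¹·Kᵀ·(x' − x̄) = [26]
z = y + H·x̄ = [26] + [-27] = [-1]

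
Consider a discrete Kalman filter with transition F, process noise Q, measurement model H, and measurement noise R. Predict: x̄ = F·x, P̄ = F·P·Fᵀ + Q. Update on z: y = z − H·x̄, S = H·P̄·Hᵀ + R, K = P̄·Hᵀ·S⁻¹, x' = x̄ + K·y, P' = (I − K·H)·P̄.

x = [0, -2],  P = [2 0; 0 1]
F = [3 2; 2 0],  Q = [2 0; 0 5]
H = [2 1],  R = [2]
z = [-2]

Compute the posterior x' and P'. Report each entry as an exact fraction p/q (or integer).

x' = [-92/53, 74/53]
P' = [72/53 -104/53; -104/53 698/159]

x̄ = F·x = [-4, 0]
P̄ = F·P·Fᵀ + Q = [24 12; 12 13]
y = z − H·x̄ = [6]
S = H·P̄·Hᵀ + R = [159]
K = P̄·Hᵀ·S⁻¹ = [20/53; 37/159]
x' = x̄ + K·y = [-92/53, 74/53]
P' = (I − K·H)·P̄ = [72/53 -104/53; -104/53 698/159]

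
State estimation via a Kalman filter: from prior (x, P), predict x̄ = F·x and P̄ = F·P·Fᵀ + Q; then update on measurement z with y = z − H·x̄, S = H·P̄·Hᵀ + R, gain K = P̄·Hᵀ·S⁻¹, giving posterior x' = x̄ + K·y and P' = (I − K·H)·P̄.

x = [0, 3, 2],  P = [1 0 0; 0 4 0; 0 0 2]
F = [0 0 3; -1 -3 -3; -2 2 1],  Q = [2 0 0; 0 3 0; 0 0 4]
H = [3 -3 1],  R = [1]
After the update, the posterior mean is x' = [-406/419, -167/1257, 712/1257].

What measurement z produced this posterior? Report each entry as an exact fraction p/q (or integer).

x̄ = F·x = [6, -15, 8]
P̄ = F·P·Fᵀ + Q = [20 -18 6; -18 58 -28; 6 -28 26]
S = H·P̄·Hᵀ + R = [1257]
K = P̄·Hᵀ·S⁻¹ = [40/419; -256/1257; 128/1257]
x' − x̄ = [-2920/419, 18688/1257, -9344/1257] = K·y
y = (KᵀK)⁻¹·Kᵀ·(x' − x̄) = [-73]
z = y + H·x̄ = [-73] + [71] = [-2]

z = [-2]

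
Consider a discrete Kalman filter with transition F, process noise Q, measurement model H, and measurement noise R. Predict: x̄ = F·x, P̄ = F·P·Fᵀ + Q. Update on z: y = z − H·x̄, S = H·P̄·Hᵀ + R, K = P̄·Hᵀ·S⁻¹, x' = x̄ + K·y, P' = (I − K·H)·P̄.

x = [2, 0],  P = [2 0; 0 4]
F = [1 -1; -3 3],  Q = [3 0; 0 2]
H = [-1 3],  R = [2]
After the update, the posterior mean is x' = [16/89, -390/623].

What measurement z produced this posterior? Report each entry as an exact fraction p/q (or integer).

x̄ = F·x = [2, -6]
P̄ = F·P·Fᵀ + Q = [9 -18; -18 56]
S = H·P̄·Hᵀ + R = [623]
K = P̄·Hᵀ·S⁻¹ = [-9/89; 186/623]
x' − x̄ = [-162/89, 3348/623] = K·y
y = (KᵀK)⁻¹·Kᵀ·(x' − x̄) = [18]
z = y + H·x̄ = [18] + [-20] = [-2]

z = [-2]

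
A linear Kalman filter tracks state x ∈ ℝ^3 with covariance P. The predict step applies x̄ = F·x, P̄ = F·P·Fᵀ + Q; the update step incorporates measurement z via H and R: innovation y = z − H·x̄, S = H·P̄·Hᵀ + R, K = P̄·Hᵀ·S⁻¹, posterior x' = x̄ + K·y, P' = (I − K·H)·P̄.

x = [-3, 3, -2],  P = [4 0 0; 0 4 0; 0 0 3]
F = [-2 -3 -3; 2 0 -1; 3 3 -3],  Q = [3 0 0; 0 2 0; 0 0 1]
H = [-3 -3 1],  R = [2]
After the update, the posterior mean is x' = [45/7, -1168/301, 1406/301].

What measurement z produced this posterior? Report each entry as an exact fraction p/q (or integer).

z = [-3]

x̄ = F·x = [3, -4, 6]
P̄ = F·P·Fᵀ + Q = [82 -7 -33; -7 21 33; -33 33 100]
S = H·P̄·Hᵀ + R = [903]
K = P̄·Hᵀ·S⁻¹ = [-2/7; -3/301; 100/903]
x' − x̄ = [24/7, 36/301, -400/301] = K·y
y = (KᵀK)⁻¹·Kᵀ·(x' − x̄) = [-12]
z = y + H·x̄ = [-12] + [9] = [-3]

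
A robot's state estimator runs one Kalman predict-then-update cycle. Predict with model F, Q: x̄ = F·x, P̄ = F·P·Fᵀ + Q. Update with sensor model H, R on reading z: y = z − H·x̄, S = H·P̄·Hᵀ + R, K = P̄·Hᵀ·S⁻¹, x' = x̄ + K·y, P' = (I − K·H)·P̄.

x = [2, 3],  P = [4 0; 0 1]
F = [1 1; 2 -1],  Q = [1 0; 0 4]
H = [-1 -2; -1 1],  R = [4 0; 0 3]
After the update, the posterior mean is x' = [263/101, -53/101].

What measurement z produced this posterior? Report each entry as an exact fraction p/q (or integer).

x̄ = F·x = [5, 1]
P̄ = F·P·Fᵀ + Q = [6 7; 7 21]
S = H·P̄·Hᵀ + R = [122 -29; -29 16]
K = P̄·Hᵀ·S⁻¹ = [-291/1111 -458/1111; -378/1111 287/1111]
x' − x̄ = [-242/101, -154/101] = K·y
y = (KᵀK)⁻¹·Kᵀ·(x' − x̄) = [6, 2]
z = y + H·x̄ = [6, 2] + [-7, -4] = [-1, -2]

z = [-1, -2]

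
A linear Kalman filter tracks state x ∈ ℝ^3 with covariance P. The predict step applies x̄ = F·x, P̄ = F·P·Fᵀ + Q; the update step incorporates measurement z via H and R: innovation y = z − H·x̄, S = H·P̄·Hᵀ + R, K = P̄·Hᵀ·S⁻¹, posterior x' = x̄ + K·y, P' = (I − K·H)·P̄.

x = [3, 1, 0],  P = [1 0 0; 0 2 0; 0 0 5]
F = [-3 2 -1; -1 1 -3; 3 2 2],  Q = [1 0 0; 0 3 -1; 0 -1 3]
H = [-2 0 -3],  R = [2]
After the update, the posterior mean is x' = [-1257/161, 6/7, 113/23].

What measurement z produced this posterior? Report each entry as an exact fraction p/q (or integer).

z = [1]

x̄ = F·x = [-7, -2, 11]
P̄ = F·P·Fᵀ + Q = [23 22 -11; 22 51 -30; -11 -30 40]
S = H·P̄·Hᵀ + R = [322]
K = P̄·Hᵀ·S⁻¹ = [-13/322; 1/7; -7/23]
x' − x̄ = [-130/161, 20/7, -140/23] = K·y
y = (KᵀK)⁻¹·Kᵀ·(x' − x̄) = [20]
z = y + H·x̄ = [20] + [-19] = [1]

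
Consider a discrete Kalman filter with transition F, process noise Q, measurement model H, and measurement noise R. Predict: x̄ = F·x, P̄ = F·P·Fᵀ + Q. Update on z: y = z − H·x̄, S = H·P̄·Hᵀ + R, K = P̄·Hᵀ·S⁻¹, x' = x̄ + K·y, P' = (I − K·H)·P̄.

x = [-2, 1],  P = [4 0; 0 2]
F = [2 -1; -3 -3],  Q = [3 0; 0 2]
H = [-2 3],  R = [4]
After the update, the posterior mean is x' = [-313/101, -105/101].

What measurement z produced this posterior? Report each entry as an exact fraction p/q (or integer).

z = [3]

x̄ = F·x = [-5, 3]
P̄ = F·P·Fᵀ + Q = [21 -18; -18 56]
S = H·P̄·Hᵀ + R = [808]
K = P̄·Hᵀ·S⁻¹ = [-12/101; 51/202]
x' − x̄ = [192/101, -408/101] = K·y
y = (KᵀK)⁻¹·Kᵀ·(x' − x̄) = [-16]
z = y + H·x̄ = [-16] + [19] = [3]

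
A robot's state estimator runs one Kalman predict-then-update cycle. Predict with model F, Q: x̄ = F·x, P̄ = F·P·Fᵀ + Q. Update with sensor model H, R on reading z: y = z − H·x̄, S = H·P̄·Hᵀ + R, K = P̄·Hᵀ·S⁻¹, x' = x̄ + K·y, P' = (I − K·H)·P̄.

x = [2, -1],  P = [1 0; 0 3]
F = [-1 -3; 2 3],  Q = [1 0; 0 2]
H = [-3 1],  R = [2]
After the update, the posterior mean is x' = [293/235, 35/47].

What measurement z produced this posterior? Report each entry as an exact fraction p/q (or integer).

z = [-3]

x̄ = F·x = [1, 1]
P̄ = F·P·Fᵀ + Q = [29 -29; -29 33]
S = H·P̄·Hᵀ + R = [470]
K = P̄·Hᵀ·S⁻¹ = [-58/235; 12/47]
x' − x̄ = [58/235, -12/47] = K·y
y = (KᵀK)⁻¹·Kᵀ·(x' − x̄) = [-1]
z = y + H·x̄ = [-1] + [-2] = [-3]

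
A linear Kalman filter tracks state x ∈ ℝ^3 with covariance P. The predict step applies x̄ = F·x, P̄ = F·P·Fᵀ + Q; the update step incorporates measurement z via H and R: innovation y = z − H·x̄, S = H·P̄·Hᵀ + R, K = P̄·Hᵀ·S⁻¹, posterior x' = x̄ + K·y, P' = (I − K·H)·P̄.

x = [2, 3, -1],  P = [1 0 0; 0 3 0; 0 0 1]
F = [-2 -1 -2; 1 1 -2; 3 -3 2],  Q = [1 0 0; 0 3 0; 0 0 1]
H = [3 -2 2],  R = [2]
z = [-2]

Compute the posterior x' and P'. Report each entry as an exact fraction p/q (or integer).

x' = [-329/199, 1121/398, 1673/398]
P' = [1740/199 611/199 -1981/199; 611/199 2353/398 475/398; -1981/199 475/398 6517/398]

x̄ = F·x = [-5, 7, -5]
P̄ = F·P·Fᵀ + Q = [12 -1 -1; -1 11 -10; -1 -10 41]
y = z − H·x̄ = [37]
S = H·P̄·Hᵀ + R = [398]
K = P̄·Hᵀ·S⁻¹ = [18/199; -45/398; 99/398]
x' = x̄ + K·y = [-329/199, 1121/398, 1673/398]
P' = (I − K·H)·P̄ = [1740/199 611/199 -1981/199; 611/199 2353/398 475/398; -1981/199 475/398 6517/398]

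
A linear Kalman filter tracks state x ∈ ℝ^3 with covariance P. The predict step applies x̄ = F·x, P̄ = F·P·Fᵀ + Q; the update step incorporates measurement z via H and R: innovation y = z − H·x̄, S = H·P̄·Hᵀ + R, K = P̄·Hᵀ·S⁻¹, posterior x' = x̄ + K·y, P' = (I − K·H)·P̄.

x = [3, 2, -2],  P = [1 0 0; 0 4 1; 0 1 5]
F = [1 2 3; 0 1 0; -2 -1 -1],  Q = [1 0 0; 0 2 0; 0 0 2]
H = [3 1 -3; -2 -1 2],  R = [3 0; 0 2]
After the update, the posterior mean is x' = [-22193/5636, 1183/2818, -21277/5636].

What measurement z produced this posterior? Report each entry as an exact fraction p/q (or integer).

x̄ = F·x = [1, 2, -6]
P̄ = F·P·Fᵀ + Q = [75 11 -30; 11 6 -5; -30 -5 17]
S = H·P̄·Hᵀ + R = [1473 -998; -998 680]
K = P̄·Hᵀ·S⁻¹ = [561/2818 -185/5636; -301/1409 -1041/2818; -239/2818 119/5636]
x' − x̄ = [-27829/5636, -4453/2818, 12539/5636] = K·y
y = (KᵀK)⁻¹·Kᵀ·(x' − x̄) = [-22, 17]
z = y + H·x̄ = [-22, 17] + [23, -16] = [1, 1]

z = [1, 1]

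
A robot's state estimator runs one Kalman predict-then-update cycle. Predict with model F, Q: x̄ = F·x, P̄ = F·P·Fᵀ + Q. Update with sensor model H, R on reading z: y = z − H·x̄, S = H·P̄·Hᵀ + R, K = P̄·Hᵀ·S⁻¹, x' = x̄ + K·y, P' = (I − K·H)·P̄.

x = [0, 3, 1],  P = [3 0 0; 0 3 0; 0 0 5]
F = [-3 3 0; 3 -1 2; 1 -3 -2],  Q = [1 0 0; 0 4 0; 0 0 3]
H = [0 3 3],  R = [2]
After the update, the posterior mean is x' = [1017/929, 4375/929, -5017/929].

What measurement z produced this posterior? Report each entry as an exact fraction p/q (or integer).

z = [-2]

x̄ = F·x = [9, -1, -11]
P̄ = F·P·Fᵀ + Q = [55 -36 -36; -36 54 -2; -36 -2 53]
S = H·P̄·Hᵀ + R = [929]
K = P̄·Hᵀ·S⁻¹ = [-216/929; 156/929; 153/929]
x' − x̄ = [-7344/929, 5304/929, 5202/929] = K·y
y = (KᵀK)⁻¹·Kᵀ·(x' − x̄) = [34]
z = y + H·x̄ = [34] + [-36] = [-2]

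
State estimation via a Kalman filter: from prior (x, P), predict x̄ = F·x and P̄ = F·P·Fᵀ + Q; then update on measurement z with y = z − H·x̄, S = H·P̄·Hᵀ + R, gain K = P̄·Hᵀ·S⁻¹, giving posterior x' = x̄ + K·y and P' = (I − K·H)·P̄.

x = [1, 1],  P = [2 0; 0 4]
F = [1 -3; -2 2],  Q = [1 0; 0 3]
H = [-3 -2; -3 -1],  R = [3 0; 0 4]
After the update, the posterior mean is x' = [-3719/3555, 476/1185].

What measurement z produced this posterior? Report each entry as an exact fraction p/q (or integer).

x̄ = F·x = [-2, 0]
P̄ = F·P·Fᵀ + Q = [39 -28; -28 27]
S = H·P̄·Hᵀ + R = [126 153; 153 214]
K = P̄·Hᵀ·S⁻¹ = [563/3555 -209/395; -767/1185 288/395]
x' − x̄ = [3391/3555, 476/1185] = K·y
y = (KᵀK)⁻¹·Kᵀ·(x' − x̄) = [-4, -3]
z = y + H·x̄ = [-4, -3] + [6, 6] = [2, 3]

z = [2, 3]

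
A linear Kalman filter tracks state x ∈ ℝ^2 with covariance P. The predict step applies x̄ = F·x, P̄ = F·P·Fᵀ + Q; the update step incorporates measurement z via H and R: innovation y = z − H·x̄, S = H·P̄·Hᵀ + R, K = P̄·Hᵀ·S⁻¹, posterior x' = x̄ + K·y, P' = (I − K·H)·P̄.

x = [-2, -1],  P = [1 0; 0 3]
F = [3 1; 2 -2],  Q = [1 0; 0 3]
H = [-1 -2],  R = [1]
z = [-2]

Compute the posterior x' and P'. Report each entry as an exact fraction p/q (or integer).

x' = [-461/90, 157/45]
P' = [1001/90 -247/45; -247/45 133/45]

x̄ = F·x = [-7, -2]
P̄ = F·P·Fᵀ + Q = [13 0; 0 19]
y = z − H·x̄ = [-13]
S = H·P̄·Hᵀ + R = [90]
K = P̄·Hᵀ·S⁻¹ = [-13/90; -19/45]
x' = x̄ + K·y = [-461/90, 157/45]
P' = (I − K·H)·P̄ = [1001/90 -247/45; -247/45 133/45]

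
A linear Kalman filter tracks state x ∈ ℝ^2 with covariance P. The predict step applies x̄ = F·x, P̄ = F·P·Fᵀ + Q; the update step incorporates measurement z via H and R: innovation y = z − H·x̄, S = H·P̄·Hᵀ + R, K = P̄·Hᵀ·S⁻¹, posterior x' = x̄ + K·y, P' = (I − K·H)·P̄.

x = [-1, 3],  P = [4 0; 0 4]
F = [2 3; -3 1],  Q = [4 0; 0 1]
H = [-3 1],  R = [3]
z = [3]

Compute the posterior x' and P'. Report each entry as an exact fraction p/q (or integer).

x' = [55/31, 2553/310]
P' = [116/31 321/31; 321/31 19491/620]

x̄ = F·x = [7, 6]
P̄ = F·P·Fᵀ + Q = [56 -12; -12 41]
y = z − H·x̄ = [18]
S = H·P̄·Hᵀ + R = [620]
K = P̄·Hᵀ·S⁻¹ = [-9/31; 77/620]
x' = x̄ + K·y = [55/31, 2553/310]
P' = (I − K·H)·P̄ = [116/31 321/31; 321/31 19491/620]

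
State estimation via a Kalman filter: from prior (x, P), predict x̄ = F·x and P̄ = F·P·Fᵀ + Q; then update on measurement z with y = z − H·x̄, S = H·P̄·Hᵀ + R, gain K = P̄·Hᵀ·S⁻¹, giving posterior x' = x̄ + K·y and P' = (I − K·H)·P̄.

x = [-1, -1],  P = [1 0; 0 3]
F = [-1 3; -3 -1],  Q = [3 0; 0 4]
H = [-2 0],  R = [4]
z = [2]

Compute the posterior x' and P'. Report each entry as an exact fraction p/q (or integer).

x' = [-33/32, 61/16]
P' = [31/32 -3/16; -3/16 119/8]

x̄ = F·x = [-2, 4]
P̄ = F·P·Fᵀ + Q = [31 -6; -6 16]
y = z − H·x̄ = [-2]
S = H·P̄·Hᵀ + R = [128]
K = P̄·Hᵀ·S⁻¹ = [-31/64; 3/32]
x' = x̄ + K·y = [-33/32, 61/16]
P' = (I − K·H)·P̄ = [31/32 -3/16; -3/16 119/8]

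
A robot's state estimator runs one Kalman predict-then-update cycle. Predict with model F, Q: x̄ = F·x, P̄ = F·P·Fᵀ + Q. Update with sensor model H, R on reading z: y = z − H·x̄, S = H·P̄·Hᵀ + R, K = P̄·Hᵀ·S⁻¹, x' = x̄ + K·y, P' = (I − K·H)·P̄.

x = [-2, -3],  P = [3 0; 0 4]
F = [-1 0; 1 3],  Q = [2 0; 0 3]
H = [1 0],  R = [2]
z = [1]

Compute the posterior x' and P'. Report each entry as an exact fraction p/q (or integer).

x' = [9/7, -74/7]
P' = [10/7 -6/7; -6/7 285/7]

x̄ = F·x = [2, -11]
P̄ = F·P·Fᵀ + Q = [5 -3; -3 42]
y = z − H·x̄ = [-1]
S = H·P̄·Hᵀ + R = [7]
K = P̄·Hᵀ·S⁻¹ = [5/7; -3/7]
x' = x̄ + K·y = [9/7, -74/7]
P' = (I − K·H)·P̄ = [10/7 -6/7; -6/7 285/7]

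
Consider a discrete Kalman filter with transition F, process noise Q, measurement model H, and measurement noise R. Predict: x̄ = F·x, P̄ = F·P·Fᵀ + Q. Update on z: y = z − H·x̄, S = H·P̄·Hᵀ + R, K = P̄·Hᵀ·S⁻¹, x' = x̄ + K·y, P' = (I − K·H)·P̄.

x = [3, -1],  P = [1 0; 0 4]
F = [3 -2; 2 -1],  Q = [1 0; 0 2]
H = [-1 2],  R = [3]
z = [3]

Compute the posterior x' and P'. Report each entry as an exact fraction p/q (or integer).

x' = [11, 7]
P' = [334/13 170/13; 170/13 94/13]

x̄ = F·x = [11, 7]
P̄ = F·P·Fᵀ + Q = [26 14; 14 10]
y = z − H·x̄ = [0]
S = H·P̄·Hᵀ + R = [13]
K = P̄·Hᵀ·S⁻¹ = [2/13; 6/13]
x' = x̄ + K·y = [11, 7]
P' = (I − K·H)·P̄ = [334/13 170/13; 170/13 94/13]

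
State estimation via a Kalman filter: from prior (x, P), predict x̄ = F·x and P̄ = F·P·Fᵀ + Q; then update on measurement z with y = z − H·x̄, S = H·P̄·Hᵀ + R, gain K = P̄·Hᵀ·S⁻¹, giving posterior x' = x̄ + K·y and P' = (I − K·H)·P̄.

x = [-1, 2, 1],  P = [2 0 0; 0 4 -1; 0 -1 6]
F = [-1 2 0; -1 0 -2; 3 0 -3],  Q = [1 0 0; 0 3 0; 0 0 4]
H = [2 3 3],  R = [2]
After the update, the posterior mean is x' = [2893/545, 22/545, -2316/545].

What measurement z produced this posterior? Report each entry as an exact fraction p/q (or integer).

x̄ = F·x = [5, -1, -6]
P̄ = F·P·Fᵀ + Q = [19 6 0; 6 29 30; 0 30 76]
S = H·P̄·Hᵀ + R = [1635]
K = P̄·Hᵀ·S⁻¹ = [56/1635; 63/545; 106/545]
x' − x̄ = [168/545, 567/545, 954/545] = K·y
y = (KᵀK)⁻¹·Kᵀ·(x' − x̄) = [9]
z = y + H·x̄ = [9] + [-11] = [-2]

z = [-2]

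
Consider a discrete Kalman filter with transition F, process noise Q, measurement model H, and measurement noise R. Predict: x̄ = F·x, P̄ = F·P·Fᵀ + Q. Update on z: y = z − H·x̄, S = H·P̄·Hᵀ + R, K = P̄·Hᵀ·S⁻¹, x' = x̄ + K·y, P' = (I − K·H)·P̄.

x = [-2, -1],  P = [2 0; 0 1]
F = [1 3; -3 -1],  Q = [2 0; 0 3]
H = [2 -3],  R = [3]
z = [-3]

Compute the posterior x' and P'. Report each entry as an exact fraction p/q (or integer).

x' = [-321/361, 175/361]
P' = [1884/361 1203/361; 1203/361 886/361]

x̄ = F·x = [-5, 7]
P̄ = F·P·Fᵀ + Q = [13 -9; -9 22]
y = z − H·x̄ = [28]
S = H·P̄·Hᵀ + R = [361]
K = P̄·Hᵀ·S⁻¹ = [53/361; -84/361]
x' = x̄ + K·y = [-321/361, 175/361]
P' = (I − K·H)·P̄ = [1884/361 1203/361; 1203/361 886/361]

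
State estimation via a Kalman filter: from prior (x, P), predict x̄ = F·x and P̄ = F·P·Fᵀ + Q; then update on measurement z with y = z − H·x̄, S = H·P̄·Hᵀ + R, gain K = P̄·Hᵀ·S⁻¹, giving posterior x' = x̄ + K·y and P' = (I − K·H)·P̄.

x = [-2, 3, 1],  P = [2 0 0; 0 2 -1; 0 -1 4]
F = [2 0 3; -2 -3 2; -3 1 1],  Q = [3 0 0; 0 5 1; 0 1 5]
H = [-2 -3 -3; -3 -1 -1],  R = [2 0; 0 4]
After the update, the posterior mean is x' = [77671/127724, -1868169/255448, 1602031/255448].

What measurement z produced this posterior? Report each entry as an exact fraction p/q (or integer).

x̄ = F·x = [-1, -3, 10]
P̄ = F·P·Fᵀ + Q = [47 25 -3; 25 59 16; -3 16 27]
S = H·P̄·Hᵀ + R = [1516 878; 878 677]
K = P̄·Hᵀ·S⁻¹ = [17397/127724 -26657/63862; -54475/255448 7025/127724; -53419/255448 28225/127724]
x' − x̄ = [205395/127724, -1101825/255448, -952449/255448] = K·y
y = (KᵀK)⁻¹·Kᵀ·(x' − x̄) = [21, 3]
z = y + H·x̄ = [21, 3] + [-19, -4] = [2, -1]

z = [2, -1]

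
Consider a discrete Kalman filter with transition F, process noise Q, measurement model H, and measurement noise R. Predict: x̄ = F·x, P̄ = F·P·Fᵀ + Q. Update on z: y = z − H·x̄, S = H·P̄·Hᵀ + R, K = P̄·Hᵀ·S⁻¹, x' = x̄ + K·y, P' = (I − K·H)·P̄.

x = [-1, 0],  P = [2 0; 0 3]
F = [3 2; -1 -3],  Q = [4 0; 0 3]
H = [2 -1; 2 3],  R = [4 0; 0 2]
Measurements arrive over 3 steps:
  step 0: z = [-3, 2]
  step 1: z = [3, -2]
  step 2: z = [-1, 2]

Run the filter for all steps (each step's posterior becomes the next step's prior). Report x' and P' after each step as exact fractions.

step 0: x̄ = F·x = [-3, 1]
step 0: P̄ = F·P·Fᵀ + Q = [34 -24; -24 32]
step 0: y = z − H·x̄ = [4, 5]
step 0: S = H·P̄·Hᵀ + R = [268 -56; -56 138]
step 0: K = P̄·Hᵀ·S⁻¹ = [1559/4231 510/4231; -1044/4231 1048/4231]
step 0: x' = x̄ + K·y = [-3907/4231, 5295/4231]
step 0: P' = (I − K·H)·P̄ = [2466/4231 -1304/4231; -1304/4231 1568/4231]
step 1: x̄ = F·x = [-1131/4231, -11978/4231]
step 1: P̄ = F·P·Fᵀ + Q = [29742/4231 -2462/4231; -2462/4231 21447/4231]
step 1: y = z − H·x̄ = [2977/4231, 29734/4231]
step 1: S = H·P̄·Hᵀ + R = [167187/4231 44779/4231; 44779/4231 290909/4231]
step 1: K = P̄·Hᵀ·S⁻¹ = [1853906/5510641 701516/5510641; -1221011/5510641 1313474/5510641]
step 1: x' = x̄ + K·y = [4761385/5510641, -7229159/5510641]
step 1: P' = (I − K·H)·P̄ = [2956238/5510641 -1503148/5510641; -1503148/5510641 1877748/5510641]
step 2: x̄ = F·x = [-174163/5510641, 16926092/5510641]
step 2: P̄ = F·P·Fᵀ + Q = [38121922/5510641 -3600574/5510641; -3600574/5510641 27369005/5510641]
step 2: y = z − H·x̄ = [11763777/5510641, -39408668/5510641]
step 2: S = H·P̄·Hᵀ + R = [216301553/5510641 55978377/5510641; 55978377/5510641 366623127/5510641]
step 2: K = P̄·Hᵀ·S⁻¹ = [59580454/177203949 67601180/531611847; -39241855/177203949 126590302/531611847]
step 2: x' = x̄ + K·y = [-118676947/531611847, 476252863/531611847]
step 2: P' = (I − K·H)·P̄ = [21924026/40893219 -144940772/531611847; -144940772/531611847 181020716/531611847]

step 0: x' = [-3907/4231, 5295/4231], P' = [2466/4231 -1304/4231; -1304/4231 1568/4231]
step 1: x' = [4761385/5510641, -7229159/5510641], P' = [2956238/5510641 -1503148/5510641; -1503148/5510641 1877748/5510641]
step 2: x' = [-118676947/531611847, 476252863/531611847], P' = [21924026/40893219 -144940772/531611847; -144940772/531611847 181020716/531611847]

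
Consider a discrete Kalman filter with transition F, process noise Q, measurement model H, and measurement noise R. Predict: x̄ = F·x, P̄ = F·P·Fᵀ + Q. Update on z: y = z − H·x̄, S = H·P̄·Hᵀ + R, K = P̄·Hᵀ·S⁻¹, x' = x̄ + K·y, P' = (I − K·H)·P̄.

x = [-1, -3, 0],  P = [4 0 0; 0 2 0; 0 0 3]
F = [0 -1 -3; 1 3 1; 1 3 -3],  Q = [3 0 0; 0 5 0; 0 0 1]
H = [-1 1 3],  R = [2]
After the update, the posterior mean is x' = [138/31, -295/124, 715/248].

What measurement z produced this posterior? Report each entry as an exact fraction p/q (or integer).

z = [2]

x̄ = F·x = [3, -10, -10]
P̄ = F·P·Fᵀ + Q = [32 -15 21; -15 30 13; 21 13 50]
S = H·P̄·Hᵀ + R = [496]
K = P̄·Hᵀ·S⁻¹ = [1/31; 21/124; 71/248]
x' − x̄ = [45/31, 945/124, 3195/248] = K·y
y = (KᵀK)⁻¹·Kᵀ·(x' − x̄) = [45]
z = y + H·x̄ = [45] + [-43] = [2]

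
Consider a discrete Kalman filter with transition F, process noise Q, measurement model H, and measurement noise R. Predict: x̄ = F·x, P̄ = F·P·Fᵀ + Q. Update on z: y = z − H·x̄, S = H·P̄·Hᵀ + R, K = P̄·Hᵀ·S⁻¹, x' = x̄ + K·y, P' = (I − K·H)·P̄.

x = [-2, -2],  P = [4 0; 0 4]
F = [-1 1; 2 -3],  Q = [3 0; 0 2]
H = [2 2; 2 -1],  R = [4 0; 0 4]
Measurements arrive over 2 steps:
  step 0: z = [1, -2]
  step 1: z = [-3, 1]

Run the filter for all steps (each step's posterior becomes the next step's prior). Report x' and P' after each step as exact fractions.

step 0: x' = [-21/52, 27/26], P' = [1/2 -3/13; -3/13 34/39]
step 1: x' = [-8116/267557, -392961/267557], P' = [131217/267557 -58238/267557; -58238/267557 223904/267557]

step 0: x̄ = F·x = [0, 2]
step 0: P̄ = F·P·Fᵀ + Q = [11 -20; -20 54]
step 0: y = z − H·x̄ = [-3, 0]
step 0: S = H·P̄·Hᵀ + R = [104 -104; -104 182]
step 0: K = P̄·Hᵀ·S⁻¹ = [7/52 4/13; 25/78 -1/3]
step 0: x' = x̄ + K·y = [-21/52, 27/26]
step 0: P' = (I − K·H)·P̄ = [1/2 -3/13; -3/13 34/39]
step 1: x̄ = F·x = [75/52, -51/13]
step 1: P̄ = F·P·Fᵀ + Q = [29/6 -62/13; -62/13 190/13]
step 1: y = z − H·x̄ = [51/26, -151/26]
step 1: S = H·P̄·Hᵀ + R = [1702/39 -758/39; -758/39 2224/39]
step 1: K = P̄·Hᵀ·S⁻¹ = [72979/535114 80168/267557; 82833/267557 -85095/267557]
step 1: x' = x̄ + K·y = [-8116/267557, -392961/267557]
step 1: P' = (I − K·H)·P̄ = [131217/267557 -58238/267557; -58238/267557 223904/267557]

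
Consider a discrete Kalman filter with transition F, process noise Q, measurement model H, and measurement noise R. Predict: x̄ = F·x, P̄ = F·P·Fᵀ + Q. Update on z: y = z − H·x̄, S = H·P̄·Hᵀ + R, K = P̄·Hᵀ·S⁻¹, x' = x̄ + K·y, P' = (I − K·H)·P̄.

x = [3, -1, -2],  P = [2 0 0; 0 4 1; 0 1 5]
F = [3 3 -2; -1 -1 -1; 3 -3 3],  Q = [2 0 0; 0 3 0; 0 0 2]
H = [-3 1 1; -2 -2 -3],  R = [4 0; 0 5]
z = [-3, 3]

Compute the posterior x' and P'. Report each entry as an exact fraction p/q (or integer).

x' = [368588/438687, 346382/146229, -1310623/438687]
P' = [193907/438687 178352/146229 -422827/438687; 178352/146229 687347/48743 -1502437/146229; -422827/438687 -1502437/146229 3503522/438687]

x̄ = F·x = [10, 0, 6]
P̄ = F·P·Fᵀ + Q = [64 -9 -33; -9 16 -9; -33 -9 83]
y = z − H·x̄ = [21, 41]
S = H·P̄·Hᵀ + R = [913 -119; -119 496]
K = P̄·Hᵀ·S⁻¹ = [-117373/438687 -37889/438687; 6137/146229 5305/146229; 66173/438687 -130058/438687]
x' = x̄ + K·y = [368588/438687, 346382/146229, -1310623/438687]
P' = (I − K·H)·P̄ = [193907/438687 178352/146229 -422827/438687; 178352/146229 687347/48743 -1502437/146229; -422827/438687 -1502437/146229 3503522/438687]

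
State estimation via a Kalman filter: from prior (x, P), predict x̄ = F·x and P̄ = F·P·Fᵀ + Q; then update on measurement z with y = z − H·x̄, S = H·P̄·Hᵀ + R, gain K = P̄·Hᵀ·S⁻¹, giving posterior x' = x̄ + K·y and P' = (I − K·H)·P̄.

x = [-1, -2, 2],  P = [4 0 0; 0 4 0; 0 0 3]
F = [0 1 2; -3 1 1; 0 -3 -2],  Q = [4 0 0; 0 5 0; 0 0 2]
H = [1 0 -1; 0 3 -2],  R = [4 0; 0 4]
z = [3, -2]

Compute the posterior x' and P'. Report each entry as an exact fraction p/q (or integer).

x̄ = F·x = [2, 3, 2]
P̄ = F·P·Fᵀ + Q = [20 10 -24; 10 48 -18; -24 -18 50]
y = z − H·x̄ = [3, -7]
S = H·P̄·Hᵀ + R = [122 232; 232 852]
K = P̄·Hᵀ·S⁻¹ = [2424/6265 -173/12530; -2238/6265 1933/6265; -683/1253 -81/2506]
x' = x̄ + K·y = [8163/2506, -290/1253, 1481/2506]
P' = (I − K·H)·P̄ = [25391/6265 10348/6265 3139/1253; 10348/6265 15444/6265 3860/1253; 3139/1253 3860/1253 5871/1253]

x' = [8163/2506, -290/1253, 1481/2506]
P' = [25391/6265 10348/6265 3139/1253; 10348/6265 15444/6265 3860/1253; 3139/1253 3860/1253 5871/1253]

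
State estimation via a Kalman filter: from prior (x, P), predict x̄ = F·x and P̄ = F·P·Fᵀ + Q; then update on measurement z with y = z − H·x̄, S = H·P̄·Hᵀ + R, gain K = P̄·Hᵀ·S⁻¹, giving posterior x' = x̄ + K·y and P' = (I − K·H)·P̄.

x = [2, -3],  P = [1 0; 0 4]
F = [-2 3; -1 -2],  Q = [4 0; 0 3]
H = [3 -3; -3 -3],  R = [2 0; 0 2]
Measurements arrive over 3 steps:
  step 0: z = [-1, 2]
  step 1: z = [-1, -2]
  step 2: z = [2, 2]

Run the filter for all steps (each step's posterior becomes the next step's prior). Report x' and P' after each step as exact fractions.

step 0: x' = [-17764/32653, -6263/32653], P' = [3608/32653 -22/32653; -22/32653 3584/32653]
step 1: x' = [9290015/53178184, 54662005/106356368], P' = [1447311/13294546 -7155/26589092; -7155/26589092 5727495/53178184]
step 2: x' = [140926903/6140994302, -58486898079/85973920228], P' = [334234735/3070497151 -814314/3070497151; -814314/3070497151 9259160229/85973920228]

step 0: x̄ = F·x = [-13, 4]
step 0: P̄ = F·P·Fᵀ + Q = [44 -22; -22 20]
step 0: y = z − H·x̄ = [50, -25]
step 0: S = H·P̄·Hᵀ + R = [974 -216; -216 182]
step 0: K = P̄·Hᵀ·S⁻¹ = [5445/32653 -5379/32653; -5409/32653 -5343/32653]
step 0: x' = x̄ + K·y = [-17764/32653, -6263/32653]
step 0: P' = (I − K·H)·P̄ = [3608/32653 -22/32653; -22/32653 3584/32653]
step 1: x̄ = F·x = [16739/32653, 30290/32653]
step 1: P̄ = F·P·Fᵀ + Q = [177564/32653 -14310/32653; -14310/32653 115815/32653]
step 1: y = z − H·x̄ = [8000/32653, 75781/32653]
step 1: S = H·P̄·Hᵀ + R = [2963297/32653 -555741/32653; -555741/32653 2448137/32653]
step 1: K = P̄·Hᵀ·S⁻¹ = [8705331/53178184 -8662401/53178184; -17225415/106356368 -17139555/106356368]
step 1: x' = x̄ + K·y = [9290015/53178184, 54662005/106356368]
step 1: P' = (I − K·H)·P̄ = [1447311/13294546 -7155/26589092; -7155/26589092 5727495/53178184]
step 2: x̄ = F·x = [126825955/106356368, -15988005/13294546]
step 2: P̄ = F·P·Fᵀ + Q = [287588887/53178184 -2850099/6647273; -2850099/6647273 23522067/6647273]
step 2: y = z − H·x̄ = [-551477249/106356368, 209478481/106356368]
step 2: S = H·P̄·Hᵀ + R = [4798659431/53178184 -894711159/53178184; -894711159/53178184 3977830919/53178184]
step 2: K = P̄·Hᵀ·S⁻¹ = [1005147147/6140994302 -1000261263/6140994302; -27845883063/171947840456 -27709078311/171947840456]
step 2: x' = x̄ + K·y = [140926903/6140994302, -58486898079/85973920228]
step 2: P' = (I − K·H)·P̄ = [334234735/3070497151 -814314/3070497151; -814314/3070497151 9259160229/85973920228]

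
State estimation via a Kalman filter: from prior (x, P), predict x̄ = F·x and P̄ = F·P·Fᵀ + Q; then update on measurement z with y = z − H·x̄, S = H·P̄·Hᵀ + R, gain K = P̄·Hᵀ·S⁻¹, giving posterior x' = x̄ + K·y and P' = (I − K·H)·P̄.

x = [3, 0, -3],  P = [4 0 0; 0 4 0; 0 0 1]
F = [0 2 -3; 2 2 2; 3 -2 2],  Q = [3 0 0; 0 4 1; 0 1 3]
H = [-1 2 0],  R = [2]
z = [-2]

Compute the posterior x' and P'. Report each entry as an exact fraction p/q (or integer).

x̄ = F·x = [9, 0, 3]
P̄ = F·P·Fᵀ + Q = [28 10 -22; 10 40 13; -22 13 59]
y = z − H·x̄ = [7]
S = H·P̄·Hᵀ + R = [150]
K = P̄·Hᵀ·S⁻¹ = [-4/75; 7/15; 8/25]
x' = x̄ + K·y = [647/75, 49/15, 131/25]
P' = (I − K·H)·P̄ = [2068/75 206/15 -486/25; 206/15 22/3 -47/5; -486/25 -47/5 1091/25]

x' = [647/75, 49/15, 131/25]
P' = [2068/75 206/15 -486/25; 206/15 22/3 -47/5; -486/25 -47/5 1091/25]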